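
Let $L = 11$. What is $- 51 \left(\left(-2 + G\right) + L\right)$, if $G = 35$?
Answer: $-2244$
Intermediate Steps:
$- 51 \left(\left(-2 + G\right) + L\right) = - 51 \left(\left(-2 + 35\right) + 11\right) = - 51 \left(33 + 11\right) = \left(-51\right) 44 = -2244$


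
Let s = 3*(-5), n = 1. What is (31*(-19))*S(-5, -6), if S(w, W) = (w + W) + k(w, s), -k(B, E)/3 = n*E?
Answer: -20026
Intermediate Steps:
s = -15
k(B, E) = -3*E
S(w, W) = 45 + W + w (S(w, W) = (w + W) - 3*(-15) = (W + w) + 45 = 45 + W + w)
(31*(-19))*S(-5, -6) = (31*(-19))*(45 - 6 - 5) = -589*34 = -20026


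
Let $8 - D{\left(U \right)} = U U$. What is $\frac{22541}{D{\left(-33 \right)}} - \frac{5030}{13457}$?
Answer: $- \frac{308771667}{14547017} \approx -21.226$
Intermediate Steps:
$D{\left(U \right)} = 8 - U^{2}$ ($D{\left(U \right)} = 8 - U U = 8 - U^{2}$)
$\frac{22541}{D{\left(-33 \right)}} - \frac{5030}{13457} = \frac{22541}{8 - \left(-33\right)^{2}} - \frac{5030}{13457} = \frac{22541}{8 - 1089} - \frac{5030}{13457} = \frac{22541}{-1081} - \frac{5030}{13457} = 22541 \left(- \frac{1}{1081}\right) - \frac{5030}{13457} = - \frac{22541}{1081} - \frac{5030}{13457} = - \frac{308771667}{14547017}$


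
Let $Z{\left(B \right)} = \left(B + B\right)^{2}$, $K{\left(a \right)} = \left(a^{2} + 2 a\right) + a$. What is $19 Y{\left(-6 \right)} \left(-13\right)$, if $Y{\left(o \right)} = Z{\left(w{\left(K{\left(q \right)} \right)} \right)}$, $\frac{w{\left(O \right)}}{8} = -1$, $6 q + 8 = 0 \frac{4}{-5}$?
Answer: $-63232$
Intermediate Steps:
$q = - \frac{4}{3}$ ($q = - \frac{4}{3} + \frac{0 \frac{4}{-5}}{6} = - \frac{4}{3} + \frac{0 \cdot 4 \left(- \frac{1}{5}\right)}{6} = - \frac{4}{3} + \frac{0 \left(- \frac{4}{5}\right)}{6} = - \frac{4}{3} + \frac{1}{6} \cdot 0 = - \frac{4}{3} + 0 = - \frac{4}{3} \approx -1.3333$)
$K{\left(a \right)} = a^{2} + 3 a$
$w{\left(O \right)} = -8$ ($w{\left(O \right)} = 8 \left(-1\right) = -8$)
$Z{\left(B \right)} = 4 B^{2}$ ($Z{\left(B \right)} = \left(2 B\right)^{2} = 4 B^{2}$)
$Y{\left(o \right)} = 256$ ($Y{\left(o \right)} = 4 \left(-8\right)^{2} = 4 \cdot 64 = 256$)
$19 Y{\left(-6 \right)} \left(-13\right) = 19 \cdot 256 \left(-13\right) = 4864 \left(-13\right) = -63232$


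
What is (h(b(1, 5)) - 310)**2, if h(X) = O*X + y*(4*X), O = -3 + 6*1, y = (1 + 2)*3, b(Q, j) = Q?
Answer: 73441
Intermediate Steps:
y = 9 (y = 3*3 = 9)
O = 3 (O = -3 + 6 = 3)
h(X) = 39*X (h(X) = 3*X + 9*(4*X) = 3*X + 36*X = 39*X)
(h(b(1, 5)) - 310)**2 = (39*1 - 310)**2 = (39 - 310)**2 = (-271)**2 = 73441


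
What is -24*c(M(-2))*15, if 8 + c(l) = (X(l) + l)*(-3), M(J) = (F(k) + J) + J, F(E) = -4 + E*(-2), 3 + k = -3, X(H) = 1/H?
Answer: 7470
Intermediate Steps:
k = -6 (k = -3 - 3 = -6)
F(E) = -4 - 2*E
M(J) = 8 + 2*J (M(J) = ((-4 - 2*(-6)) + J) + J = ((-4 + 12) + J) + J = (8 + J) + J = 8 + 2*J)
c(l) = -8 - 3*l - 3/l (c(l) = -8 + (1/l + l)*(-3) = -8 + (l + 1/l)*(-3) = -8 + (-3*l - 3/l) = -8 - 3*l - 3/l)
-24*c(M(-2))*15 = -24*(-8 - 3*(8 + 2*(-2)) - 3/(8 + 2*(-2)))*15 = -24*(-8 - 3*(8 - 4) - 3/(8 - 4))*15 = -24*(-8 - 3*4 - 3/4)*15 = -24*(-8 - 12 - 3*¼)*15 = -24*(-8 - 12 - ¾)*15 = -24*(-83/4)*15 = 498*15 = 7470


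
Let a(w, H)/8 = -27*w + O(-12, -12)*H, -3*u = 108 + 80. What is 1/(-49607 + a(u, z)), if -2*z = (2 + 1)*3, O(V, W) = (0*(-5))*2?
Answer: -1/36071 ≈ -2.7723e-5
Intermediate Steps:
O(V, W) = 0 (O(V, W) = 0*2 = 0)
u = -188/3 (u = -(108 + 80)/3 = -⅓*188 = -188/3 ≈ -62.667)
z = -9/2 (z = -(2 + 1)*3/2 = -3*3/2 = -½*9 = -9/2 ≈ -4.5000)
a(w, H) = -216*w (a(w, H) = 8*(-27*w + 0*H) = 8*(-27*w + 0) = 8*(-27*w) = -216*w)
1/(-49607 + a(u, z)) = 1/(-49607 - 216*(-188/3)) = 1/(-49607 + 13536) = 1/(-36071) = -1/36071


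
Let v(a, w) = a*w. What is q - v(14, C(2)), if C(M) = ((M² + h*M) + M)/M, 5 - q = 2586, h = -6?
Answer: -2539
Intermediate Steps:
q = -2581 (q = 5 - 1*2586 = 5 - 2586 = -2581)
C(M) = (M² - 5*M)/M (C(M) = ((M² - 6*M) + M)/M = (M² - 5*M)/M)
q - v(14, C(2)) = -2581 - 14*(-5 + 2) = -2581 - 14*(-3) = -2581 - 1*(-42) = -2581 + 42 = -2539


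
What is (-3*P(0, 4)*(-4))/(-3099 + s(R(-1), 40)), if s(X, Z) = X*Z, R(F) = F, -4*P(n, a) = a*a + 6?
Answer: 66/3139 ≈ 0.021026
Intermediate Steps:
P(n, a) = -3/2 - a²/4 (P(n, a) = -(a*a + 6)/4 = -(a² + 6)/4 = -(6 + a²)/4 = -3/2 - a²/4)
(-3*P(0, 4)*(-4))/(-3099 + s(R(-1), 40)) = (-3*(-3/2 - ¼*4²)*(-4))/(-3099 - 1*40) = (-3*(-3/2 - ¼*16)*(-4))/(-3099 - 40) = (-3*(-3/2 - 4)*(-4))/(-3139) = -(-3*(-11/2))*(-4)/3139 = -33*(-4)/6278 = -1/3139*(-66) = 66/3139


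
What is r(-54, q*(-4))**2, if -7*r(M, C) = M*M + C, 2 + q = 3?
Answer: 173056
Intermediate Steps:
q = 1 (q = -2 + 3 = 1)
r(M, C) = -C/7 - M**2/7 (r(M, C) = -(M*M + C)/7 = -(M**2 + C)/7 = -(C + M**2)/7 = -C/7 - M**2/7)
r(-54, q*(-4))**2 = (-(-4)/7 - 1/7*(-54)**2)**2 = (-1/7*(-4) - 1/7*2916)**2 = (4/7 - 2916/7)**2 = (-416)**2 = 173056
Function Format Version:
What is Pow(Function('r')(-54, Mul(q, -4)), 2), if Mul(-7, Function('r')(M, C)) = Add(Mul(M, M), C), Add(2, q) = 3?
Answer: 173056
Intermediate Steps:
q = 1 (q = Add(-2, 3) = 1)
Function('r')(M, C) = Add(Mul(Rational(-1, 7), C), Mul(Rational(-1, 7), Pow(M, 2))) (Function('r')(M, C) = Mul(Rational(-1, 7), Add(Mul(M, M), C)) = Mul(Rational(-1, 7), Add(Pow(M, 2), C)) = Mul(Rational(-1, 7), Add(C, Pow(M, 2))) = Add(Mul(Rational(-1, 7), C), Mul(Rational(-1, 7), Pow(M, 2))))
Pow(Function('r')(-54, Mul(q, -4)), 2) = Pow(Add(Mul(Rational(-1, 7), Mul(1, -4)), Mul(Rational(-1, 7), Pow(-54, 2))), 2) = Pow(Add(Mul(Rational(-1, 7), -4), Mul(Rational(-1, 7), 2916)), 2) = Pow(Add(Rational(4, 7), Rational(-2916, 7)), 2) = Pow(-416, 2) = 173056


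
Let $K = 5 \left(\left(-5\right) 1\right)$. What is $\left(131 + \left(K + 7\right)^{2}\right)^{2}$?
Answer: $207025$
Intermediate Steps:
$K = -25$ ($K = 5 \left(-5\right) = -25$)
$\left(131 + \left(K + 7\right)^{2}\right)^{2} = \left(131 + \left(-25 + 7\right)^{2}\right)^{2} = \left(131 + \left(-18\right)^{2}\right)^{2} = \left(131 + 324\right)^{2} = 455^{2} = 207025$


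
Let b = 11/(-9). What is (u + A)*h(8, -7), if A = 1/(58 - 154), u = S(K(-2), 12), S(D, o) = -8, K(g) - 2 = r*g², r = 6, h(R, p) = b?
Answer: 8459/864 ≈ 9.7905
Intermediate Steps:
b = -11/9 (b = 11*(-⅑) = -11/9 ≈ -1.2222)
h(R, p) = -11/9
K(g) = 2 + 6*g²
u = -8
A = -1/96 (A = 1/(-96) = -1/96 ≈ -0.010417)
(u + A)*h(8, -7) = (-8 - 1/96)*(-11/9) = -769/96*(-11/9) = 8459/864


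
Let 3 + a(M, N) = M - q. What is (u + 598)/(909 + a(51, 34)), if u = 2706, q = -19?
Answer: 413/122 ≈ 3.3852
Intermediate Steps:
a(M, N) = 16 + M (a(M, N) = -3 + (M - 1*(-19)) = -3 + (M + 19) = -3 + (19 + M) = 16 + M)
(u + 598)/(909 + a(51, 34)) = (2706 + 598)/(909 + (16 + 51)) = 3304/(909 + 67) = 3304/976 = 3304*(1/976) = 413/122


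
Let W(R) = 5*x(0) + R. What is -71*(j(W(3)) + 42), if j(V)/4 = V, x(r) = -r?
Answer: -3834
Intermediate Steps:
W(R) = R (W(R) = 5*(-1*0) + R = 5*0 + R = 0 + R = R)
j(V) = 4*V
-71*(j(W(3)) + 42) = -71*(4*3 + 42) = -71*(12 + 42) = -71*54 = -3834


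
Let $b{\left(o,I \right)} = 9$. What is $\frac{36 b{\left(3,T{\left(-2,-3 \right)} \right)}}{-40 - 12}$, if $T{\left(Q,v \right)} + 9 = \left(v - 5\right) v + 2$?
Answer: $- \frac{81}{13} \approx -6.2308$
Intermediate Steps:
$T{\left(Q,v \right)} = -7 + v \left(-5 + v\right)$ ($T{\left(Q,v \right)} = -9 + \left(\left(v - 5\right) v + 2\right) = -9 + \left(\left(-5 + v\right) v + 2\right) = -9 + \left(v \left(-5 + v\right) + 2\right) = -9 + \left(2 + v \left(-5 + v\right)\right) = -7 + v \left(-5 + v\right)$)
$\frac{36 b{\left(3,T{\left(-2,-3 \right)} \right)}}{-40 - 12} = \frac{36 \cdot 9}{-40 - 12} = \frac{324}{-40 - 12} = \frac{324}{-52} = 324 \left(- \frac{1}{52}\right) = - \frac{81}{13}$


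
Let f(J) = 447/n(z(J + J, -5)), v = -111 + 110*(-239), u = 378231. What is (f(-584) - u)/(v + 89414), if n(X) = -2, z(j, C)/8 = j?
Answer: -756909/126026 ≈ -6.0060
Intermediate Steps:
z(j, C) = 8*j
v = -26401 (v = -111 - 26290 = -26401)
f(J) = -447/2 (f(J) = 447/(-2) = 447*(-1/2) = -447/2)
(f(-584) - u)/(v + 89414) = (-447/2 - 1*378231)/(-26401 + 89414) = (-447/2 - 378231)/63013 = -756909/2*1/63013 = -756909/126026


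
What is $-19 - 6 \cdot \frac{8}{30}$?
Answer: $- \frac{103}{5} \approx -20.6$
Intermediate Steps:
$-19 - 6 \cdot \frac{8}{30} = -19 - 6 \cdot 8 \cdot \frac{1}{30} = -19 - \frac{8}{5} = - \frac{103}{5}$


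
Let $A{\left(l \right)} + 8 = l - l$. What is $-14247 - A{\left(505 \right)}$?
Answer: $-14239$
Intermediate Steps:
$A{\left(l \right)} = -8$ ($A{\left(l \right)} = -8 + \left(l - l\right) = -8 + 0 = -8$)
$-14247 - A{\left(505 \right)} = -14247 - -8 = -14247 + 8 = -14239$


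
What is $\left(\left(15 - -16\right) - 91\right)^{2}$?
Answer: $3600$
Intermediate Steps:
$\left(\left(15 - -16\right) - 91\right)^{2} = \left(\left(15 + 16\right) - 91\right)^{2} = \left(31 - 91\right)^{2} = \left(-60\right)^{2} = 3600$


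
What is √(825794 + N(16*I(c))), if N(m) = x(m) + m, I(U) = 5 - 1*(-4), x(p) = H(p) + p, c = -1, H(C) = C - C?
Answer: √826082 ≈ 908.89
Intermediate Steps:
H(C) = 0
x(p) = p (x(p) = 0 + p = p)
I(U) = 9 (I(U) = 5 + 4 = 9)
N(m) = 2*m (N(m) = m + m = 2*m)
√(825794 + N(16*I(c))) = √(825794 + 2*(16*9)) = √(825794 + 2*144) = √(825794 + 288) = √826082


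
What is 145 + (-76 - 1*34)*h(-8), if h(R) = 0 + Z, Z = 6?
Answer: -515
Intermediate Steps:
h(R) = 6 (h(R) = 0 + 6 = 6)
145 + (-76 - 1*34)*h(-8) = 145 + (-76 - 1*34)*6 = 145 + (-76 - 34)*6 = 145 - 110*6 = 145 - 660 = -515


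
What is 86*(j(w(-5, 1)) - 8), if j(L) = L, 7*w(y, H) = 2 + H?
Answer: -4558/7 ≈ -651.14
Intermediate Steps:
w(y, H) = 2/7 + H/7 (w(y, H) = (2 + H)/7 = 2/7 + H/7)
86*(j(w(-5, 1)) - 8) = 86*((2/7 + (1/7)*1) - 8) = 86*((2/7 + 1/7) - 8) = 86*(3/7 - 8) = 86*(-53/7) = -4558/7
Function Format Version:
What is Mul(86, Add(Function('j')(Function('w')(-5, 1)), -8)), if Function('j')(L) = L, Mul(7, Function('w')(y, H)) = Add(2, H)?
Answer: Rational(-4558, 7) ≈ -651.14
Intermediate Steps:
Function('w')(y, H) = Add(Rational(2, 7), Mul(Rational(1, 7), H)) (Function('w')(y, H) = Mul(Rational(1, 7), Add(2, H)) = Add(Rational(2, 7), Mul(Rational(1, 7), H)))
Mul(86, Add(Function('j')(Function('w')(-5, 1)), -8)) = Mul(86, Add(Add(Rational(2, 7), Mul(Rational(1, 7), 1)), -8)) = Mul(86, Add(Add(Rational(2, 7), Rational(1, 7)), -8)) = Mul(86, Add(Rational(3, 7), -8)) = Mul(86, Rational(-53, 7)) = Rational(-4558, 7)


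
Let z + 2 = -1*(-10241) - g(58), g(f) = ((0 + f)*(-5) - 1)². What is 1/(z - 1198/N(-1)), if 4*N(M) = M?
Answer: -1/69650 ≈ -1.4358e-5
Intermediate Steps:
N(M) = M/4
g(f) = (-1 - 5*f)² (g(f) = (f*(-5) - 1)² = (-5*f - 1)² = (-1 - 5*f)²)
z = -74442 (z = -2 + (-1*(-10241) - (1 + 5*58)²) = -2 + (10241 - (1 + 290)²) = -2 + (10241 - 1*291²) = -2 + (10241 - 1*84681) = -2 + (10241 - 84681) = -2 - 74440 = -74442)
1/(z - 1198/N(-1)) = 1/(-74442 - 1198/((¼)*(-1))) = 1/(-74442 - 1198/(-¼)) = 1/(-74442 - 4*(-1198)) = 1/(-74442 + 4792) = 1/(-69650) = -1/69650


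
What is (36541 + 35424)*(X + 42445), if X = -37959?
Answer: 322834990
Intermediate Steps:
(36541 + 35424)*(X + 42445) = (36541 + 35424)*(-37959 + 42445) = 71965*4486 = 322834990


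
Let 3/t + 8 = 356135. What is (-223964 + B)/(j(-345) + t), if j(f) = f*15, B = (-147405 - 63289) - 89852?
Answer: 31132028795/307159537 ≈ 101.35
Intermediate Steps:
t = 1/118709 (t = 3/(-8 + 356135) = 3/356127 = 3*(1/356127) = 1/118709 ≈ 8.4240e-6)
B = -300546 (B = -210694 - 89852 = -300546)
j(f) = 15*f
(-223964 + B)/(j(-345) + t) = (-223964 - 300546)/(15*(-345) + 1/118709) = -524510/(-5175 + 1/118709) = -524510/(-614319074/118709) = -524510*(-118709/614319074) = 31132028795/307159537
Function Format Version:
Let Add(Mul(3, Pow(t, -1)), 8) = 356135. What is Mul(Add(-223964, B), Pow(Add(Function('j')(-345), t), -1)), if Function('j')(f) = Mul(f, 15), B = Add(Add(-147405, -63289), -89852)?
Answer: Rational(31132028795, 307159537) ≈ 101.35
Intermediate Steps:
t = Rational(1, 118709) (t = Mul(3, Pow(Add(-8, 356135), -1)) = Mul(3, Pow(356127, -1)) = Mul(3, Rational(1, 356127)) = Rational(1, 118709) ≈ 8.4240e-6)
B = -300546 (B = Add(-210694, -89852) = -300546)
Function('j')(f) = Mul(15, f)
Mul(Add(-223964, B), Pow(Add(Function('j')(-345), t), -1)) = Mul(Add(-223964, -300546), Pow(Add(Mul(15, -345), Rational(1, 118709)), -1)) = Mul(-524510, Pow(Add(-5175, Rational(1, 118709)), -1)) = Mul(-524510, Pow(Rational(-614319074, 118709), -1)) = Mul(-524510, Rational(-118709, 614319074)) = Rational(31132028795, 307159537)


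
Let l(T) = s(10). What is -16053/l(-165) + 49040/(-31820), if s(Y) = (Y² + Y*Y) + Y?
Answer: -8685081/111370 ≈ -77.984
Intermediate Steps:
s(Y) = Y + 2*Y² (s(Y) = (Y² + Y²) + Y = 2*Y² + Y = Y + 2*Y²)
l(T) = 210 (l(T) = 10*(1 + 2*10) = 10*(1 + 20) = 10*21 = 210)
-16053/l(-165) + 49040/(-31820) = -16053/210 + 49040/(-31820) = -16053*1/210 + 49040*(-1/31820) = -5351/70 - 2452/1591 = -8685081/111370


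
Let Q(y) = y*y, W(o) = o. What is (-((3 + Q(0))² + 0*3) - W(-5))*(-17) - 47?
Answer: 21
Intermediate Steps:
Q(y) = y²
(-((3 + Q(0))² + 0*3) - W(-5))*(-17) - 47 = (-((3 + 0²)² + 0*3) - 1*(-5))*(-17) - 47 = (-((3 + 0)² + 0) + 5)*(-17) - 47 = (-(3² + 0) + 5)*(-17) - 47 = (-(9 + 0) + 5)*(-17) - 47 = (-1*9 + 5)*(-17) - 47 = (-9 + 5)*(-17) - 47 = -4*(-17) - 47 = 68 - 47 = 21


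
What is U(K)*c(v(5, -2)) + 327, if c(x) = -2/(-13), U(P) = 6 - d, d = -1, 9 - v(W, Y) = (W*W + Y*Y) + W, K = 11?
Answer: 4265/13 ≈ 328.08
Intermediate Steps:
v(W, Y) = 9 - W - W² - Y² (v(W, Y) = 9 - ((W*W + Y*Y) + W) = 9 - ((W² + Y²) + W) = 9 - (W + W² + Y²) = 9 + (-W - W² - Y²) = 9 - W - W² - Y²)
U(P) = 7 (U(P) = 6 - 1*(-1) = 6 + 1 = 7)
c(x) = 2/13 (c(x) = -2*(-1/13) = 2/13)
U(K)*c(v(5, -2)) + 327 = 7*(2/13) + 327 = 14/13 + 327 = 4265/13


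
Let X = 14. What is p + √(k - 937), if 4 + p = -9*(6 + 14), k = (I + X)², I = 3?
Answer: -184 + 18*I*√2 ≈ -184.0 + 25.456*I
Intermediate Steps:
k = 289 (k = (3 + 14)² = 17² = 289)
p = -184 (p = -4 - 9*(6 + 14) = -4 - 9*20 = -4 - 180 = -184)
p + √(k - 937) = -184 + √(289 - 937) = -184 + √(-648) = -184 + 18*I*√2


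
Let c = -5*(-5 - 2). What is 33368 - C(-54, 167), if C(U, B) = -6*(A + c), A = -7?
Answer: 33536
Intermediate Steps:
c = 35 (c = -5*(-7) = 35)
C(U, B) = -168 (C(U, B) = -6*(-7 + 35) = -6*28 = -168)
33368 - C(-54, 167) = 33368 - 1*(-168) = 33368 + 168 = 33536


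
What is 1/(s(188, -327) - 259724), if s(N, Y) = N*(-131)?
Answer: -1/284352 ≈ -3.5168e-6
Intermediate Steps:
s(N, Y) = -131*N
1/(s(188, -327) - 259724) = 1/(-131*188 - 259724) = 1/(-24628 - 259724) = 1/(-284352) = -1/284352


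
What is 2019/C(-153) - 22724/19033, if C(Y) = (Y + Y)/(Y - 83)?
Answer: 1510327738/970683 ≈ 1555.9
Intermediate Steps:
C(Y) = 2*Y/(-83 + Y) (C(Y) = (2*Y)/(-83 + Y) = 2*Y/(-83 + Y))
2019/C(-153) - 22724/19033 = 2019/((2*(-153)/(-83 - 153))) - 22724/19033 = 2019/((2*(-153)/(-236))) - 22724*1/19033 = 2019/((2*(-153)*(-1/236))) - 22724/19033 = 2019/(153/118) - 22724/19033 = 2019*(118/153) - 22724/19033 = 79414/51 - 22724/19033 = 1510327738/970683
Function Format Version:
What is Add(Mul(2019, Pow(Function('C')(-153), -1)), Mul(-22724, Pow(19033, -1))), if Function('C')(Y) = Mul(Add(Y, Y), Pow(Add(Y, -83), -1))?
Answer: Rational(1510327738, 970683) ≈ 1555.9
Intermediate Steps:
Function('C')(Y) = Mul(2, Y, Pow(Add(-83, Y), -1)) (Function('C')(Y) = Mul(Mul(2, Y), Pow(Add(-83, Y), -1)) = Mul(2, Y, Pow(Add(-83, Y), -1)))
Add(Mul(2019, Pow(Function('C')(-153), -1)), Mul(-22724, Pow(19033, -1))) = Add(Mul(2019, Pow(Mul(2, -153, Pow(Add(-83, -153), -1)), -1)), Mul(-22724, Pow(19033, -1))) = Add(Mul(2019, Pow(Mul(2, -153, Pow(-236, -1)), -1)), Mul(-22724, Rational(1, 19033))) = Add(Mul(2019, Pow(Mul(2, -153, Rational(-1, 236)), -1)), Rational(-22724, 19033)) = Add(Mul(2019, Pow(Rational(153, 118), -1)), Rational(-22724, 19033)) = Add(Mul(2019, Rational(118, 153)), Rational(-22724, 19033)) = Add(Rational(79414, 51), Rational(-22724, 19033)) = Rational(1510327738, 970683)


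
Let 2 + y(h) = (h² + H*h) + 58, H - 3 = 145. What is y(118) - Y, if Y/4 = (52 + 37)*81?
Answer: 2608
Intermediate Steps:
H = 148 (H = 3 + 145 = 148)
y(h) = 56 + h² + 148*h (y(h) = -2 + ((h² + 148*h) + 58) = -2 + (58 + h² + 148*h) = 56 + h² + 148*h)
Y = 28836 (Y = 4*((52 + 37)*81) = 4*(89*81) = 4*7209 = 28836)
y(118) - Y = (56 + 118² + 148*118) - 1*28836 = (56 + 13924 + 17464) - 28836 = 31444 - 28836 = 2608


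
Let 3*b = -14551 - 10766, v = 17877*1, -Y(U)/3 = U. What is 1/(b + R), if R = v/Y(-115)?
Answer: -115/964526 ≈ -0.00011923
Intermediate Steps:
Y(U) = -3*U
v = 17877
b = -8439 (b = (-14551 - 10766)/3 = (1/3)*(-25317) = -8439)
R = 5959/115 (R = 17877/((-3*(-115))) = 17877/345 = 17877*(1/345) = 5959/115 ≈ 51.817)
1/(b + R) = 1/(-8439 + 5959/115) = 1/(-964526/115) = -115/964526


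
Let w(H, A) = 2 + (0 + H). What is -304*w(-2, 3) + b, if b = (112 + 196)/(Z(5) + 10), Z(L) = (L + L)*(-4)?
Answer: -154/15 ≈ -10.267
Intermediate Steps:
Z(L) = -8*L (Z(L) = (2*L)*(-4) = -8*L)
w(H, A) = 2 + H
b = -154/15 (b = (112 + 196)/(-8*5 + 10) = 308/(-40 + 10) = 308/(-30) = 308*(-1/30) = -154/15 ≈ -10.267)
-304*w(-2, 3) + b = -304*(2 - 2) - 154/15 = -304*0 - 154/15 = 0 - 154/15 = -154/15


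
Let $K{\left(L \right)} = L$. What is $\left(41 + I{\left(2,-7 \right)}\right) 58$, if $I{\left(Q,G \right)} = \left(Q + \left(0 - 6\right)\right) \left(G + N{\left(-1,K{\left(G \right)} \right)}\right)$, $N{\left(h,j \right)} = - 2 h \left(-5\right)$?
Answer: $6322$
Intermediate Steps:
$N{\left(h,j \right)} = 10 h$
$I{\left(Q,G \right)} = \left(-10 + G\right) \left(-6 + Q\right)$ ($I{\left(Q,G \right)} = \left(Q + \left(0 - 6\right)\right) \left(G + 10 \left(-1\right)\right) = \left(Q + \left(0 - 6\right)\right) \left(G - 10\right) = \left(Q - 6\right) \left(-10 + G\right) = \left(-6 + Q\right) \left(-10 + G\right) = \left(-10 + G\right) \left(-6 + Q\right)$)
$\left(41 + I{\left(2,-7 \right)}\right) 58 = \left(41 - -68\right) 58 = \left(41 + \left(60 - 20 + 42 - 14\right)\right) 58 = \left(41 + 68\right) 58 = 109 \cdot 58 = 6322$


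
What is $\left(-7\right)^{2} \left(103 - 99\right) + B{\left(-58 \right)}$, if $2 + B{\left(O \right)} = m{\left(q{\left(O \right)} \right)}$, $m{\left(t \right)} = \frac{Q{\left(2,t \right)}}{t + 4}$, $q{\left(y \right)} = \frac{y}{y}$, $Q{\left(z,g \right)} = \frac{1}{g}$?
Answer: $\frac{971}{5} \approx 194.2$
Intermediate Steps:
$q{\left(y \right)} = 1$
$m{\left(t \right)} = \frac{1}{t \left(4 + t\right)}$ ($m{\left(t \right)} = \frac{1}{t \left(t + 4\right)} = \frac{1}{t \left(4 + t\right)}$)
$B{\left(O \right)} = - \frac{9}{5}$ ($B{\left(O \right)} = -2 + \frac{1}{1 \left(4 + 1\right)} = -2 + 1 \cdot \frac{1}{5} = -2 + \frac{1}{5} = - \frac{9}{5}$)
$\left(-7\right)^{2} \left(103 - 99\right) + B{\left(-58 \right)} = \left(-7\right)^{2} \left(103 - 99\right) - \frac{9}{5} = 49 \cdot 4 - \frac{9}{5} = 196 - \frac{9}{5} = \frac{971}{5}$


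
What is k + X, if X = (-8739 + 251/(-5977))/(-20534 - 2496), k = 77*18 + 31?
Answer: 97551361262/68825155 ≈ 1417.4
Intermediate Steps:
k = 1417 (k = 1386 + 31 = 1417)
X = 26116627/68825155 (X = (-8739 + 251*(-1/5977))/(-23030) = (-8739 - 251/5977)*(-1/23030) = -52233254/5977*(-1/23030) = 26116627/68825155 ≈ 0.37946)
k + X = 1417 + 26116627/68825155 = 97551361262/68825155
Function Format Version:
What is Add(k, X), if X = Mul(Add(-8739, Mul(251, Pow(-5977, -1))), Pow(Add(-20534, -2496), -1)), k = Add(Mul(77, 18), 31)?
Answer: Rational(97551361262, 68825155) ≈ 1417.4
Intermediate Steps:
k = 1417 (k = Add(1386, 31) = 1417)
X = Rational(26116627, 68825155) (X = Mul(Add(-8739, Mul(251, Rational(-1, 5977))), Pow(-23030, -1)) = Mul(Add(-8739, Rational(-251, 5977)), Rational(-1, 23030)) = Mul(Rational(-52233254, 5977), Rational(-1, 23030)) = Rational(26116627, 68825155) ≈ 0.37946)
Add(k, X) = Add(1417, Rational(26116627, 68825155)) = Rational(97551361262, 68825155)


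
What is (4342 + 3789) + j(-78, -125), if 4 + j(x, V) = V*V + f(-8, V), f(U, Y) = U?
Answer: 23744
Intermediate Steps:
j(x, V) = -12 + V² (j(x, V) = -4 + (V*V - 8) = -4 + (V² - 8) = -4 + (-8 + V²) = -12 + V²)
(4342 + 3789) + j(-78, -125) = (4342 + 3789) + (-12 + (-125)²) = 8131 + (-12 + 15625) = 8131 + 15613 = 23744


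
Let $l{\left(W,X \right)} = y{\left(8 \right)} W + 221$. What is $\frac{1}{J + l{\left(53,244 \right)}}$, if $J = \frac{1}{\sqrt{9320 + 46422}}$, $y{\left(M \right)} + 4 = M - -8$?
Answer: $\frac{47770894}{40939656157} - \frac{\sqrt{55742}}{40939656157} \approx 0.0011669$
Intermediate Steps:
$y{\left(M \right)} = 4 + M$ ($y{\left(M \right)} = -4 + \left(M - -8\right) = -4 + \left(M + 8\right) = -4 + \left(8 + M\right) = 4 + M$)
$l{\left(W,X \right)} = 221 + 12 W$ ($l{\left(W,X \right)} = \left(4 + 8\right) W + 221 = 12 W + 221 = 221 + 12 W$)
$J = \frac{\sqrt{55742}}{55742}$ ($J = \frac{1}{\sqrt{55742}} = \frac{\sqrt{55742}}{55742} \approx 0.0042355$)
$\frac{1}{J + l{\left(53,244 \right)}} = \frac{1}{\frac{\sqrt{55742}}{55742} + \left(221 + 12 \cdot 53\right)} = \frac{1}{\frac{\sqrt{55742}}{55742} + \left(221 + 636\right)} = \frac{1}{\frac{\sqrt{55742}}{55742} + 857} = \frac{1}{857 + \frac{\sqrt{55742}}{55742}}$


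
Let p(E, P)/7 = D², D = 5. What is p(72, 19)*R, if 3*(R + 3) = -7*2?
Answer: -4025/3 ≈ -1341.7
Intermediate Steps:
p(E, P) = 175 (p(E, P) = 7*5² = 7*25 = 175)
R = -23/3 (R = -3 + (-7*2)/3 = -3 + (⅓)*(-14) = -3 - 14/3 = -23/3 ≈ -7.6667)
p(72, 19)*R = 175*(-23/3) = -4025/3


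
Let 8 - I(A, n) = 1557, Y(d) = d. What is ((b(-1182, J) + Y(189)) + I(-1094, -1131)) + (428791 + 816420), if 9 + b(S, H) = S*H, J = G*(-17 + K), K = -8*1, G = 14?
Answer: 1657542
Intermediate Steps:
K = -8
I(A, n) = -1549 (I(A, n) = 8 - 1*1557 = 8 - 1557 = -1549)
J = -350 (J = 14*(-17 - 8) = 14*(-25) = -350)
b(S, H) = -9 + H*S (b(S, H) = -9 + S*H = -9 + H*S)
((b(-1182, J) + Y(189)) + I(-1094, -1131)) + (428791 + 816420) = (((-9 - 350*(-1182)) + 189) - 1549) + (428791 + 816420) = (((-9 + 413700) + 189) - 1549) + 1245211 = ((413691 + 189) - 1549) + 1245211 = (413880 - 1549) + 1245211 = 412331 + 1245211 = 1657542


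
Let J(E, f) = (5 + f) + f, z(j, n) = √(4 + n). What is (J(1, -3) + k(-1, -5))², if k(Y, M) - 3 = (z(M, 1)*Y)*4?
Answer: 84 - 16*√5 ≈ 48.223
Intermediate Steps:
k(Y, M) = 3 + 4*Y*√5 (k(Y, M) = 3 + (√(4 + 1)*Y)*4 = 3 + (√5*Y)*4 = 3 + (Y*√5)*4 = 3 + 4*Y*√5)
J(E, f) = 5 + 2*f
(J(1, -3) + k(-1, -5))² = ((5 + 2*(-3)) + (3 + 4*(-1)*√5))² = ((5 - 6) + (3 - 4*√5))² = (-1 + (3 - 4*√5))² = (2 - 4*√5)²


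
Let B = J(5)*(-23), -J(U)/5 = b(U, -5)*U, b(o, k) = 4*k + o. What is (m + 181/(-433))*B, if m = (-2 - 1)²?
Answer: -32050500/433 ≈ -74020.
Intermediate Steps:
b(o, k) = o + 4*k
J(U) = -5*U*(-20 + U) (J(U) = -5*(U + 4*(-5))*U = -5*(U - 20)*U = -5*(-20 + U)*U = -5*U*(-20 + U))
B = -8625 (B = (5*5*(20 - 1*5))*(-23) = (5*5*(20 - 5))*(-23) = (5*5*15)*(-23) = 375*(-23) = -8625)
m = 9 (m = (-3)² = 9)
(m + 181/(-433))*B = (9 + 181/(-433))*(-8625) = (9 + 181*(-1/433))*(-8625) = (9 - 181/433)*(-8625) = (3716/433)*(-8625) = -32050500/433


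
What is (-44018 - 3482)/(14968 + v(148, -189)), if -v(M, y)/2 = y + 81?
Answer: -11875/3796 ≈ -3.1283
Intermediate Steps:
v(M, y) = -162 - 2*y (v(M, y) = -2*(y + 81) = -2*(81 + y) = -162 - 2*y)
(-44018 - 3482)/(14968 + v(148, -189)) = (-44018 - 3482)/(14968 + (-162 - 2*(-189))) = -47500/(14968 + (-162 + 378)) = -47500/(14968 + 216) = -47500/15184 = -47500*1/15184 = -11875/3796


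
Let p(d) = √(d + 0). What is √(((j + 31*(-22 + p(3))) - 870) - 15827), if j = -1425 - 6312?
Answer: √(-25116 + 31*√3) ≈ 158.31*I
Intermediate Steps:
j = -7737
p(d) = √d
√(((j + 31*(-22 + p(3))) - 870) - 15827) = √(((-7737 + 31*(-22 + √3)) - 870) - 15827) = √(((-7737 + (-682 + 31*√3)) - 870) - 15827) = √(((-8419 + 31*√3) - 870) - 15827) = √((-9289 + 31*√3) - 15827) = √(-25116 + 31*√3)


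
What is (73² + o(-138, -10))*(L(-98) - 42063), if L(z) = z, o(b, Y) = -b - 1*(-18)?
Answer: -231253085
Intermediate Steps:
o(b, Y) = 18 - b (o(b, Y) = -b + 18 = 18 - b)
(73² + o(-138, -10))*(L(-98) - 42063) = (73² + (18 - 1*(-138)))*(-98 - 42063) = (5329 + (18 + 138))*(-42161) = (5329 + 156)*(-42161) = 5485*(-42161) = -231253085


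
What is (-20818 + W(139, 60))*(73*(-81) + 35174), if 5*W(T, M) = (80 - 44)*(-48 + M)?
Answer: -3033136738/5 ≈ -6.0663e+8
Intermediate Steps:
W(T, M) = -1728/5 + 36*M/5 (W(T, M) = ((80 - 44)*(-48 + M))/5 = (36*(-48 + M))/5 = (-1728 + 36*M)/5 = -1728/5 + 36*M/5)
(-20818 + W(139, 60))*(73*(-81) + 35174) = (-20818 + (-1728/5 + (36/5)*60))*(73*(-81) + 35174) = (-20818 + (-1728/5 + 432))*(-5913 + 35174) = (-20818 + 432/5)*29261 = -103658/5*29261 = -3033136738/5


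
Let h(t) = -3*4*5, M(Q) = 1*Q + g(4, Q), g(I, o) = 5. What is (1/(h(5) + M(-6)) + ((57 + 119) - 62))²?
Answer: 48344209/3721 ≈ 12992.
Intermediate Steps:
M(Q) = 5 + Q (M(Q) = 1*Q + 5 = Q + 5 = 5 + Q)
h(t) = -60 (h(t) = -12*5 = -60)
(1/(h(5) + M(-6)) + ((57 + 119) - 62))² = (1/(-60 + (5 - 6)) + ((57 + 119) - 62))² = (1/(-60 - 1) + (176 - 62))² = (1/(-61) + 114)² = (-1/61 + 114)² = (6953/61)² = 48344209/3721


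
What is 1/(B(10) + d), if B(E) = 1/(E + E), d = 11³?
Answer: 20/26621 ≈ 0.00075129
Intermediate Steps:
d = 1331
B(E) = 1/(2*E)
1/(B(10) + d) = 1/((½)/10 + 1331) = 1/((½)*(⅒) + 1331) = 1/(1/20 + 1331) = 1/(26621/20) = 20/26621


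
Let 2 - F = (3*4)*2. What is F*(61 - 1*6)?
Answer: -1210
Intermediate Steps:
F = -22 (F = 2 - 3*4*2 = 2 - 12*2 = 2 - 1*24 = 2 - 24 = -22)
F*(61 - 1*6) = -22*(61 - 1*6) = -22*(61 - 6) = -22*55 = -1210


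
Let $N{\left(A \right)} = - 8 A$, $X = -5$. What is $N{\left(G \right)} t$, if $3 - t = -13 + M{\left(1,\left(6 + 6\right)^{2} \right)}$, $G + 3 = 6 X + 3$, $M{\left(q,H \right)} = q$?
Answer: $3600$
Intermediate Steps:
$G = -30$ ($G = -3 + \left(6 \left(-5\right) + 3\right) = -3 + \left(-30 + 3\right) = -3 - 27 = -30$)
$t = 15$ ($t = 3 - \left(-13 + 1\right) = 3 - -12 = 3 + 12 = 15$)
$N{\left(G \right)} t = \left(-8\right) \left(-30\right) 15 = 240 \cdot 15 = 3600$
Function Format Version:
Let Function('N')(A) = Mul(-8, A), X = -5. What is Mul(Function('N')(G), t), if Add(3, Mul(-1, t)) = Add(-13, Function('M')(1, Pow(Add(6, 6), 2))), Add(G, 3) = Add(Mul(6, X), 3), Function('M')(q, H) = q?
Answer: 3600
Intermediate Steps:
G = -30 (G = Add(-3, Add(Mul(6, -5), 3)) = Add(-3, Add(-30, 3)) = Add(-3, -27) = -30)
t = 15 (t = Add(3, Mul(-1, Add(-13, 1))) = Add(3, Mul(-1, -12)) = Add(3, 12) = 15)
Mul(Function('N')(G), t) = Mul(Mul(-8, -30), 15) = Mul(240, 15) = 3600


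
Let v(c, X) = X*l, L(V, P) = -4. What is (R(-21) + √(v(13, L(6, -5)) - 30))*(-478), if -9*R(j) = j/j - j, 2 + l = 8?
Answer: 10516/9 - 1434*I*√6 ≈ 1168.4 - 3512.6*I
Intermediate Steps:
l = 6 (l = -2 + 8 = 6)
v(c, X) = 6*X (v(c, X) = X*6 = 6*X)
R(j) = -⅑ + j/9 (R(j) = -(j/j - j)/9 = -(1 - j)/9 = -⅑ + j/9)
(R(-21) + √(v(13, L(6, -5)) - 30))*(-478) = ((-⅑ + (⅑)*(-21)) + √(6*(-4) - 30))*(-478) = ((-⅑ - 7/3) + √(-24 - 30))*(-478) = (-22/9 + √(-54))*(-478) = (-22/9 + 3*I*√6)*(-478) = 10516/9 - 1434*I*√6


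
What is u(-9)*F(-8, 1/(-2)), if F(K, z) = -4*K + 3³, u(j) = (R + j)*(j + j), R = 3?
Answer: 6372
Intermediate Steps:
u(j) = 2*j*(3 + j) (u(j) = (3 + j)*(j + j) = (3 + j)*(2*j) = 2*j*(3 + j))
F(K, z) = 27 - 4*K (F(K, z) = -4*K + 27 = 27 - 4*K)
u(-9)*F(-8, 1/(-2)) = (2*(-9)*(3 - 9))*(27 - 4*(-8)) = (2*(-9)*(-6))*(27 + 32) = 108*59 = 6372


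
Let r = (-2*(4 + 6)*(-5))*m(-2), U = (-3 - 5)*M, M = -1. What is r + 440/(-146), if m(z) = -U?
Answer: -58620/73 ≈ -803.01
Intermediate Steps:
U = 8 (U = (-3 - 5)*(-1) = -8*(-1) = 8)
m(z) = -8 (m(z) = -1*8 = -8)
r = -800 (r = -2*(4 + 6)*(-5)*(-8) = -20*(-5)*(-8) = -2*(-50)*(-8) = 100*(-8) = -800)
r + 440/(-146) = -800 + 440/(-146) = -800 + 440*(-1/146) = -800 - 220/73 = -58620/73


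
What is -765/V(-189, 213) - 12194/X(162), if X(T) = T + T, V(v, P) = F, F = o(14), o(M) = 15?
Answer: -14359/162 ≈ -88.636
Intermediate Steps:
F = 15
V(v, P) = 15
X(T) = 2*T
-765/V(-189, 213) - 12194/X(162) = -765/15 - 12194/(2*162) = -765*1/15 - 12194/324 = -51 - 12194*1/324 = -51 - 6097/162 = -14359/162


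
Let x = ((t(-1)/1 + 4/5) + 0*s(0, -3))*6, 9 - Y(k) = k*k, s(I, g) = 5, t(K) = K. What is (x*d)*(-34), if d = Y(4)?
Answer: -1428/5 ≈ -285.60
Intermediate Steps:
Y(k) = 9 - k**2 (Y(k) = 9 - k*k = 9 - k**2)
x = -6/5 (x = ((-1/1 + 4/5) + 0*5)*6 = ((-1*1 + 4*(1/5)) + 0)*6 = ((-1 + 4/5) + 0)*6 = (-1/5 + 0)*6 = -1/5*6 = -6/5 ≈ -1.2000)
d = -7 (d = 9 - 1*4**2 = 9 - 1*16 = 9 - 16 = -7)
(x*d)*(-34) = -6/5*(-7)*(-34) = (42/5)*(-34) = -1428/5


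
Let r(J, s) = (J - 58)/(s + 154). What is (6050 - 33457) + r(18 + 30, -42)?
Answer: -1534797/56 ≈ -27407.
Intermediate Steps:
r(J, s) = (-58 + J)/(154 + s)
(6050 - 33457) + r(18 + 30, -42) = (6050 - 33457) + (-58 + (18 + 30))/(154 - 42) = -27407 + (-58 + 48)/112 = -27407 + (1/112)*(-10) = -27407 - 5/56 = -1534797/56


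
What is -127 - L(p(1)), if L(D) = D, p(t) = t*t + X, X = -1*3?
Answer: -125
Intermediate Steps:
X = -3
p(t) = -3 + t**2 (p(t) = t*t - 3 = t**2 - 3 = -3 + t**2)
-127 - L(p(1)) = -127 - (-3 + 1**2) = -127 - (-3 + 1) = -127 - 1*(-2) = -127 + 2 = -125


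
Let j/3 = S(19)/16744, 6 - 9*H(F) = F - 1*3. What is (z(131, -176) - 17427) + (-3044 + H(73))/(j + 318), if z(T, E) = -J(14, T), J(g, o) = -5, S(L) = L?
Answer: -835354104142/47921841 ≈ -17432.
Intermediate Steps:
H(F) = 1 - F/9 (H(F) = ⅔ - (F - 1*3)/9 = ⅔ - (F - 3)/9 = ⅔ - (-3 + F)/9 = ⅔ + (⅓ - F/9) = 1 - F/9)
j = 57/16744 (j = 3*(19/16744) = 57/16744 ≈ 0.0034042)
z(T, E) = 5 (z(T, E) = -1*(-5) = 5)
(z(131, -176) - 17427) + (-3044 + H(73))/(j + 318) = (5 - 17427) + (-3044 + (1 - ⅑*73))/(57/16744 + 318) = -17422 + (-3044 + (1 - 73/9))/(5324649/16744) = -17422 + (-3044 - 64/9)*(16744/5324649) = -17422 - 27460/9*16744/5324649 = -17422 - 459790240/47921841 = -835354104142/47921841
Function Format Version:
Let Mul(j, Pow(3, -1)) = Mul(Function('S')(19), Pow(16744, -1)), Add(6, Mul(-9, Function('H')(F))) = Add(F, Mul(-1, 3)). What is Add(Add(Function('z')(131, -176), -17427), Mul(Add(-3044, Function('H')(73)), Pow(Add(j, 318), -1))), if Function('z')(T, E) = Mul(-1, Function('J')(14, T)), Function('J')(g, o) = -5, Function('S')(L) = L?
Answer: Rational(-835354104142, 47921841) ≈ -17432.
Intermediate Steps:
Function('H')(F) = Add(1, Mul(Rational(-1, 9), F)) (Function('H')(F) = Add(Rational(2, 3), Mul(Rational(-1, 9), Add(F, Mul(-1, 3)))) = Add(Rational(2, 3), Mul(Rational(-1, 9), Add(F, -3))) = Add(Rational(2, 3), Mul(Rational(-1, 9), Add(-3, F))) = Add(Rational(2, 3), Add(Rational(1, 3), Mul(Rational(-1, 9), F))) = Add(1, Mul(Rational(-1, 9), F)))
j = Rational(57, 16744) (j = Mul(3, Mul(19, Pow(16744, -1))) = Mul(3, Mul(19, Rational(1, 16744))) = Mul(3, Rational(19, 16744)) = Rational(57, 16744) ≈ 0.0034042)
Function('z')(T, E) = 5 (Function('z')(T, E) = Mul(-1, -5) = 5)
Add(Add(Function('z')(131, -176), -17427), Mul(Add(-3044, Function('H')(73)), Pow(Add(j, 318), -1))) = Add(Add(5, -17427), Mul(Add(-3044, Add(1, Mul(Rational(-1, 9), 73))), Pow(Add(Rational(57, 16744), 318), -1))) = Add(-17422, Mul(Add(-3044, Add(1, Rational(-73, 9))), Pow(Rational(5324649, 16744), -1))) = Add(-17422, Mul(Add(-3044, Rational(-64, 9)), Rational(16744, 5324649))) = Add(-17422, Mul(Rational(-27460, 9), Rational(16744, 5324649))) = Add(-17422, Rational(-459790240, 47921841)) = Rational(-835354104142, 47921841)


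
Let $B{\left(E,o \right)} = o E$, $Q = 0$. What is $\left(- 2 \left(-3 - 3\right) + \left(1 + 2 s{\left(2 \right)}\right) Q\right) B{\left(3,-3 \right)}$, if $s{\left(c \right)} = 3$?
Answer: $-108$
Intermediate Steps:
$B{\left(E,o \right)} = E o$
$\left(- 2 \left(-3 - 3\right) + \left(1 + 2 s{\left(2 \right)}\right) Q\right) B{\left(3,-3 \right)} = \left(- 2 \left(-3 - 3\right) + \left(1 + 2 \cdot 3\right) 0\right) 3 \left(-3\right) = \left(\left(-2\right) \left(-6\right) + \left(1 + 6\right) 0\right) \left(-9\right) = \left(12 + 7 \cdot 0\right) \left(-9\right) = \left(12 + 0\right) \left(-9\right) = 12 \left(-9\right) = -108$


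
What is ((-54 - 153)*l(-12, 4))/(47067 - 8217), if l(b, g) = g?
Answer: -138/6475 ≈ -0.021313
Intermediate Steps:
((-54 - 153)*l(-12, 4))/(47067 - 8217) = ((-54 - 153)*4)/(47067 - 8217) = -207*4/38850 = -828*1/38850 = -138/6475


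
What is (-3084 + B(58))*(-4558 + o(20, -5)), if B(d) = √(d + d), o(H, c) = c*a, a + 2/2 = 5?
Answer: 14118552 - 9156*√29 ≈ 1.4069e+7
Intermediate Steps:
a = 4 (a = -1 + 5 = 4)
o(H, c) = 4*c (o(H, c) = c*4 = 4*c)
B(d) = √2*√d (B(d) = √(2*d) = √2*√d)
(-3084 + B(58))*(-4558 + o(20, -5)) = (-3084 + √2*√58)*(-4558 + 4*(-5)) = (-3084 + 2*√29)*(-4558 - 20) = (-3084 + 2*√29)*(-4578) = 14118552 - 9156*√29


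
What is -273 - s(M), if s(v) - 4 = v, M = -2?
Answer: -275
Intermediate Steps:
s(v) = 4 + v
-273 - s(M) = -273 - (4 - 2) = -273 - 1*2 = -273 - 2 = -275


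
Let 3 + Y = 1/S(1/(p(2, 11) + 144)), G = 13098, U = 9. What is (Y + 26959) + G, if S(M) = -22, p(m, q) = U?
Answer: 881187/22 ≈ 40054.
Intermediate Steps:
p(m, q) = 9
Y = -67/22 (Y = -3 + 1/(-22) = -3 - 1/22 = -67/22 ≈ -3.0455)
(Y + 26959) + G = (-67/22 + 26959) + 13098 = 593031/22 + 13098 = 881187/22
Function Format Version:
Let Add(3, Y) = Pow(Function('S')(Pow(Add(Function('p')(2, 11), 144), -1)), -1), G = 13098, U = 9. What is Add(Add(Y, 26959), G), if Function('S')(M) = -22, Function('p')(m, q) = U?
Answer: Rational(881187, 22) ≈ 40054.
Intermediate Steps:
Function('p')(m, q) = 9
Y = Rational(-67, 22) (Y = Add(-3, Pow(-22, -1)) = Add(-3, Rational(-1, 22)) = Rational(-67, 22) ≈ -3.0455)
Add(Add(Y, 26959), G) = Add(Add(Rational(-67, 22), 26959), 13098) = Add(Rational(593031, 22), 13098) = Rational(881187, 22)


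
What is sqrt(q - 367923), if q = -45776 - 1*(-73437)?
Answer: I*sqrt(340262) ≈ 583.32*I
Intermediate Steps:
q = 27661 (q = -45776 + 73437 = 27661)
sqrt(q - 367923) = sqrt(27661 - 367923) = sqrt(-340262) = I*sqrt(340262)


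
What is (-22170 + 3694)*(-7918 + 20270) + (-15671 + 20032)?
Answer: -228211191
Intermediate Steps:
(-22170 + 3694)*(-7918 + 20270) + (-15671 + 20032) = -18476*12352 + 4361 = -228215552 + 4361 = -228211191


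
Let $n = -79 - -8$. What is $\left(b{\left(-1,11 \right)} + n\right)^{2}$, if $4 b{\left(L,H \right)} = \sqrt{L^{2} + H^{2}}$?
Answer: $\frac{\left(284 - \sqrt{122}\right)^{2}}{16} \approx 4656.5$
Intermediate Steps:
$n = -71$ ($n = -79 + 8 = -71$)
$b{\left(L,H \right)} = \frac{\sqrt{H^{2} + L^{2}}}{4}$ ($b{\left(L,H \right)} = \frac{\sqrt{L^{2} + H^{2}}}{4} = \frac{\sqrt{H^{2} + L^{2}}}{4}$)
$\left(b{\left(-1,11 \right)} + n\right)^{2} = \left(\frac{\sqrt{11^{2} + \left(-1\right)^{2}}}{4} - 71\right)^{2} = \left(\frac{\sqrt{121 + 1}}{4} - 71\right)^{2} = \left(\frac{\sqrt{122}}{4} - 71\right)^{2} = \left(-71 + \frac{\sqrt{122}}{4}\right)^{2}$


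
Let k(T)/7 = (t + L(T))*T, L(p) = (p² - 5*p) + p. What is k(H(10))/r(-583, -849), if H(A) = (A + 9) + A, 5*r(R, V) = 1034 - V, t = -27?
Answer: 101210/269 ≈ 376.25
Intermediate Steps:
r(R, V) = 1034/5 - V/5 (r(R, V) = (1034 - V)/5 = 1034/5 - V/5)
L(p) = p² - 4*p
H(A) = 9 + 2*A (H(A) = (9 + A) + A = 9 + 2*A)
k(T) = 7*T*(-27 + T*(-4 + T)) (k(T) = 7*((-27 + T*(-4 + T))*T) = 7*(T*(-27 + T*(-4 + T))) = 7*T*(-27 + T*(-4 + T)))
k(H(10))/r(-583, -849) = (7*(9 + 2*10)*(-27 + (9 + 2*10)*(-4 + (9 + 2*10))))/(1034/5 - ⅕*(-849)) = (7*(9 + 20)*(-27 + (9 + 20)*(-4 + (9 + 20))))/(1034/5 + 849/5) = (7*29*(-27 + 29*(-4 + 29)))/(1883/5) = (7*29*(-27 + 29*25))*(5/1883) = (7*29*(-27 + 725))*(5/1883) = (7*29*698)*(5/1883) = 141694*(5/1883) = 101210/269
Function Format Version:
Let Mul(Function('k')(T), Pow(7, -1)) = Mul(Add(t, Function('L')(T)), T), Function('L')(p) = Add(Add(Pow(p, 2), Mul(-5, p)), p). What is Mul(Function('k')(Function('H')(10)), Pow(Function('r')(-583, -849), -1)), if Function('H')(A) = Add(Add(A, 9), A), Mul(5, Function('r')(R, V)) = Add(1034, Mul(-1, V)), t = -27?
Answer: Rational(101210, 269) ≈ 376.25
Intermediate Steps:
Function('r')(R, V) = Add(Rational(1034, 5), Mul(Rational(-1, 5), V)) (Function('r')(R, V) = Mul(Rational(1, 5), Add(1034, Mul(-1, V))) = Add(Rational(1034, 5), Mul(Rational(-1, 5), V)))
Function('L')(p) = Add(Pow(p, 2), Mul(-4, p))
Function('H')(A) = Add(9, Mul(2, A)) (Function('H')(A) = Add(Add(9, A), A) = Add(9, Mul(2, A)))
Function('k')(T) = Mul(7, T, Add(-27, Mul(T, Add(-4, T)))) (Function('k')(T) = Mul(7, Mul(Add(-27, Mul(T, Add(-4, T))), T)) = Mul(7, Mul(T, Add(-27, Mul(T, Add(-4, T))))) = Mul(7, T, Add(-27, Mul(T, Add(-4, T)))))
Mul(Function('k')(Function('H')(10)), Pow(Function('r')(-583, -849), -1)) = Mul(Mul(7, Add(9, Mul(2, 10)), Add(-27, Mul(Add(9, Mul(2, 10)), Add(-4, Add(9, Mul(2, 10)))))), Pow(Add(Rational(1034, 5), Mul(Rational(-1, 5), -849)), -1)) = Mul(Mul(7, Add(9, 20), Add(-27, Mul(Add(9, 20), Add(-4, Add(9, 20))))), Pow(Add(Rational(1034, 5), Rational(849, 5)), -1)) = Mul(Mul(7, 29, Add(-27, Mul(29, Add(-4, 29)))), Pow(Rational(1883, 5), -1)) = Mul(Mul(7, 29, Add(-27, Mul(29, 25))), Rational(5, 1883)) = Mul(Mul(7, 29, Add(-27, 725)), Rational(5, 1883)) = Mul(Mul(7, 29, 698), Rational(5, 1883)) = Mul(141694, Rational(5, 1883)) = Rational(101210, 269)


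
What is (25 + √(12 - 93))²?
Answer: 544 + 450*I ≈ 544.0 + 450.0*I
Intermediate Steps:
(25 + √(12 - 93))² = (25 + √(-81))² = (25 + 9*I)²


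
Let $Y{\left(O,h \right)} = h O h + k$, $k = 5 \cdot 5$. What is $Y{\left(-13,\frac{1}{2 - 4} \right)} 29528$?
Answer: $642234$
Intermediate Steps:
$k = 25$
$Y{\left(O,h \right)} = 25 + O h^{2}$ ($Y{\left(O,h \right)} = h O h + 25 = O h h + 25 = O h^{2} + 25 = 25 + O h^{2}$)
$Y{\left(-13,\frac{1}{2 - 4} \right)} 29528 = \left(25 - 13 \left(\frac{1}{2 - 4}\right)^{2}\right) 29528 = \left(25 - 13 \left(\frac{1}{-2}\right)^{2}\right) 29528 = \left(25 - 13 \left(- \frac{1}{2}\right)^{2}\right) 29528 = \left(25 - \frac{13}{4}\right) 29528 = \frac{87}{4} \cdot 29528 = 642234$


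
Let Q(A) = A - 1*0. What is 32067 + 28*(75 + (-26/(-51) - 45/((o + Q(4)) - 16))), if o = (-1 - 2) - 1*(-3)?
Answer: 1748600/51 ≈ 34286.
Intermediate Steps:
Q(A) = A (Q(A) = A + 0 = A)
o = 0 (o = -3 + 3 = 0)
32067 + 28*(75 + (-26/(-51) - 45/((o + Q(4)) - 16))) = 32067 + 28*(75 + (-26/(-51) - 45/((0 + 4) - 16))) = 32067 + 28*(75 + (-26*(-1/51) - 45/(4 - 16))) = 32067 + 28*(75 + (26/51 - 45/(-12))) = 32067 + 28*(75 + (26/51 - 45*(-1/12))) = 32067 + 28*(75 + (26/51 + 15/4)) = 32067 + 28*(75 + 869/204) = 32067 + 28*(16169/204) = 32067 + 113183/51 = 1748600/51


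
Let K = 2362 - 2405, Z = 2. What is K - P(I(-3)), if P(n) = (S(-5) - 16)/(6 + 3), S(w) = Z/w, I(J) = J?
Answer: -1853/45 ≈ -41.178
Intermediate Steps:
S(w) = 2/w
P(n) = -82/45 (P(n) = (2/(-5) - 16)/(6 + 3) = (2*(-⅕) - 16)/9 = (-⅖ - 16)*(⅑) = -82/5*⅑ = -82/45)
K = -43
K - P(I(-3)) = -43 - 1*(-82/45) = -43 + 82/45 = -1853/45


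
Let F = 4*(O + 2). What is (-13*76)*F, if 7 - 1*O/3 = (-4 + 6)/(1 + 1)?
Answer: -79040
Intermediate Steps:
O = 18 (O = 21 - 3*(-4 + 6)/(1 + 1) = 21 - 6/2 = 21 - 3*1 = 21 - 3 = 18)
F = 80 (F = 4*(18 + 2) = 4*20 = 80)
(-13*76)*F = -13*76*80 = -988*80 = -79040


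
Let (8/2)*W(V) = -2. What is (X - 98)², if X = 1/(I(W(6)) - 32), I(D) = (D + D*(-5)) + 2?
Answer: 7535025/784 ≈ 9611.0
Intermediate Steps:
W(V) = -½ (W(V) = (¼)*(-2) = -½)
I(D) = 2 - 4*D (I(D) = (D - 5*D) + 2 = -4*D + 2 = 2 - 4*D)
X = -1/28 (X = 1/((2 - 4*(-½)) - 32) = 1/((2 + 2) - 32) = 1/(4 - 32) = 1/(-28) = -1/28 ≈ -0.035714)
(X - 98)² = (-1/28 - 98)² = (-2745/28)² = 7535025/784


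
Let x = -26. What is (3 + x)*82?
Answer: -1886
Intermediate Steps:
(3 + x)*82 = (3 - 26)*82 = -23*82 = -1886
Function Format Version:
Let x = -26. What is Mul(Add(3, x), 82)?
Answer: -1886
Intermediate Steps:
Mul(Add(3, x), 82) = Mul(Add(3, -26), 82) = Mul(-23, 82) = -1886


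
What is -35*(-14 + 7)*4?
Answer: 980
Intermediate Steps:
-35*(-14 + 7)*4 = -35*(-7)*4 = 245*4 = 980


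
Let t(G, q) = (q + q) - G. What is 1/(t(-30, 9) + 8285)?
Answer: 1/8333 ≈ 0.00012000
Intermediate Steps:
t(G, q) = -G + 2*q (t(G, q) = 2*q - G = -G + 2*q)
1/(t(-30, 9) + 8285) = 1/((-1*(-30) + 2*9) + 8285) = 1/((30 + 18) + 8285) = 1/(48 + 8285) = 1/8333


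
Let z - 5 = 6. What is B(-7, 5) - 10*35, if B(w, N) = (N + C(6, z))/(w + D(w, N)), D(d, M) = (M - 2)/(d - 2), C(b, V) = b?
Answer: -703/2 ≈ -351.50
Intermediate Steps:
z = 11 (z = 5 + 6 = 11)
D(d, M) = (-2 + M)/(-2 + d)
B(w, N) = (6 + N)/(w + (-2 + N)/(-2 + w)) (B(w, N) = (N + 6)/(w + (-2 + N)/(-2 + w)) = (6 + N)/(w + (-2 + N)/(-2 + w)))
B(-7, 5) - 10*35 = (-2 - 7)*(6 + 5)/(-2 + 5 - 7*(-2 - 7)) - 10*35 = -9*11/(-2 + 5 - 7*(-9)) - 350 = -9*11/(-2 + 5 + 63) - 350 = -9*11/66 - 350 = (1/66)*(-9)*11 - 350 = -3/2 - 350 = -703/2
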